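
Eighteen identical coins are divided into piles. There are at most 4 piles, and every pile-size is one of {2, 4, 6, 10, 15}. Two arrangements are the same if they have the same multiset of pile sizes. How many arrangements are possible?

Enumerating:
10 + 6 + 2
10 + 4 + 4
10 + 4 + 2 + 2
6 + 6 + 6
6 + 6 + 4 + 2
6 + 4 + 4 + 4
Counting gives 6.

6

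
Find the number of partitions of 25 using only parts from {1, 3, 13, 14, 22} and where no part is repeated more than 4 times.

Listing the qualifying partitions of 25:
22 + 3
22 + 1 + 1 + 1
14 + 3 + 3 + 3 + 1 + 1
13 + 3 + 3 + 3 + 3
13 + 3 + 3 + 3 + 1 + 1 + 1

5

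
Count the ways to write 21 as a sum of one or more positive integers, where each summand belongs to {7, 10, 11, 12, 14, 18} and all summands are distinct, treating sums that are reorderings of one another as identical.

Enumerating:
14 + 7
11 + 10

2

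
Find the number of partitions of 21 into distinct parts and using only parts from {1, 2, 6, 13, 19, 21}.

Listing the qualifying partitions of 21:
21
2,19
2,6,13

3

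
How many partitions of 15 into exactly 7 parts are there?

21

Enumerating:
1+1+1+1+1+1+9
1+1+1+1+1+2+8
1+1+1+1+1+3+7
1+1+1+1+2+2+7
1+1+1+1+1+4+6
1+1+1+1+2+3+6
1+1+1+2+2+2+6
1+1+1+1+1+5+5
1+1+1+1+2+4+5
1+1+1+1+3+3+5
1+1+1+2+2+3+5
1+1+2+2+2+2+5
1+1+1+1+3+4+4
1+1+1+2+2+4+4
1+1+1+2+3+3+4
1+1+2+2+2+3+4
1+2+2+2+2+2+4
1+1+1+3+3+3+3
1+1+2+2+3+3+3
1+2+2+2+2+3+3
2+2+2+2+2+2+3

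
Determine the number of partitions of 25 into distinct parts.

A full systematic count gives 142.

142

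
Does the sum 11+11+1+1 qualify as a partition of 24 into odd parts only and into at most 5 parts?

The parts sum to 24, and the condition 'every summand is odd' holds; the condition 'there are at most 5 summands' holds.

Yes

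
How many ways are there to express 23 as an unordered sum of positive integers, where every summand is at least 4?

39

A partial list (first 12 by largest part):
23
19,4
18,5
17,6
16,7
15,8
15,4,4
14,9
14,5,4
13,10
13,6,4
13,5,5
…and 27 more, for 39 total.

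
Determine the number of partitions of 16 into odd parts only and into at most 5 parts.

13

The partitions of 16 that satisfy the conditions:
15,1
13,3
13,1,1,1
11,5
11,3,1,1
9,7
9,5,1,1
9,3,3,1
7,7,1,1
7,5,3,1
7,3,3,3
5,5,5,1
5,5,3,3
That's 13 in total.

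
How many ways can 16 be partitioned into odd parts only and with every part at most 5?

14

The partitions of 16 that satisfy the conditions:
1 + 5 + 5 + 5
3 + 3 + 5 + 5
1 + 1 + 1 + 3 + 5 + 5
1 + 1 + 1 + 1 + 1 + 1 + 5 + 5
1 + 1 + 3 + 3 + 3 + 5
1 + 1 + 1 + 1 + 1 + 3 + 3 + 5
1 + 1 + 1 + 1 + 1 + 1 + 1 + 1 + 3 + 5
1 + 1 + 1 + 1 + 1 + 1 + 1 + 1 + 1 + 1 + 1 + 5
1 + 3 + 3 + 3 + 3 + 3
1 + 1 + 1 + 1 + 3 + 3 + 3 + 3
1 + 1 + 1 + 1 + 1 + 1 + 1 + 3 + 3 + 3
1 + 1 + 1 + 1 + 1 + 1 + 1 + 1 + 1 + 1 + 3 + 3
1 + 1 + 1 + 1 + 1 + 1 + 1 + 1 + 1 + 1 + 1 + 1 + 1 + 3
1 + 1 + 1 + 1 + 1 + 1 + 1 + 1 + 1 + 1 + 1 + 1 + 1 + 1 + 1 + 1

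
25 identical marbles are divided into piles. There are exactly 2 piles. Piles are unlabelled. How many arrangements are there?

Listing the qualifying partitions of 25:
24, 1
23, 2
22, 3
21, 4
20, 5
19, 6
18, 7
17, 8
16, 9
15, 10
14, 11
13, 12

12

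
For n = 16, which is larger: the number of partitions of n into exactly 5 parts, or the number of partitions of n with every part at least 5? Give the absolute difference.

31

Partitions of 16 into exactly 5 parts: 37.
Partitions of 16 with every part at least 5: 6.
|37 − 6| = 31.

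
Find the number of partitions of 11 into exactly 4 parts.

11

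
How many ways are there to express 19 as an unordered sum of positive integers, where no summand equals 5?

355

Counting exhaustively, 355 partitions satisfy the conditions.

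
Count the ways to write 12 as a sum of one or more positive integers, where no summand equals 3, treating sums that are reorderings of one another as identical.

There are too many to list fully; the first 12 (by largest part) are:
12
11, 1
10, 2
10, 1, 1
9, 2, 1
9, 1, 1, 1
8, 4
8, 2, 2
8, 2, 1, 1
8, 1, 1, 1, 1
7, 5
7, 4, 1
…and 35 more, for 47 total.

47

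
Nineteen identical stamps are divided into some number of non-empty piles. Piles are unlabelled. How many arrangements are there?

There are 490 such partitions.

490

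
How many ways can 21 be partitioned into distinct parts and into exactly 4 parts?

27

A partial list (first 12 by largest part):
15 + 3 + 2 + 1
14 + 4 + 2 + 1
13 + 5 + 2 + 1
13 + 4 + 3 + 1
12 + 6 + 2 + 1
12 + 5 + 3 + 1
12 + 4 + 3 + 2
11 + 7 + 2 + 1
11 + 6 + 3 + 1
11 + 5 + 4 + 1
11 + 5 + 3 + 2
10 + 8 + 2 + 1
…and 15 more, for 27 total.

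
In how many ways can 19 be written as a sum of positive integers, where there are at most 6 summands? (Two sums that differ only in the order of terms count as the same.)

A full systematic count gives 235.

235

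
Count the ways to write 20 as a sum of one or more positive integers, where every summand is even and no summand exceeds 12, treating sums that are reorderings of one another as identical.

A partial list (first 12 by largest part):
12+8
12+6+2
12+4+4
12+4+2+2
12+2+2+2+2
10+10
10+8+2
10+6+4
10+6+2+2
10+4+4+2
10+4+2+2+2
10+2+2+2+2+2
…and 23 more, for 35 total.

35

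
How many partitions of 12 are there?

Direct enumeration gives 77 partitions.

77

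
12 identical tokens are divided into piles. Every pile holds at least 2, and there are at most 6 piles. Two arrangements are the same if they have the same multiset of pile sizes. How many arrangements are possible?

21

Enumerating:
12
10, 2
9, 3
8, 4
8, 2, 2
7, 5
7, 3, 2
6, 6
6, 4, 2
6, 3, 3
6, 2, 2, 2
5, 5, 2
5, 4, 3
5, 3, 2, 2
4, 4, 4
4, 4, 2, 2
4, 3, 3, 2
4, 2, 2, 2, 2
3, 3, 3, 3
3, 3, 2, 2, 2
2, 2, 2, 2, 2, 2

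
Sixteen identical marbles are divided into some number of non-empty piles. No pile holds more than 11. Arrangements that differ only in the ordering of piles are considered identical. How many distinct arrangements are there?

A full systematic count gives 219.

219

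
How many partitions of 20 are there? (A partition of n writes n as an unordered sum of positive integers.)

Enumerating by decreasing first part gives 627 partitions in all.

627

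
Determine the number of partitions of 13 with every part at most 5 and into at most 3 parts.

2

Listing the qualifying partitions of 13:
5 + 5 + 3
5 + 4 + 4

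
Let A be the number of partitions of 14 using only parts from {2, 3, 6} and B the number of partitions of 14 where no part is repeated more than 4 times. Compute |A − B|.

Partitions of 14 using only parts from {2, 3, 6}: 6.
Partitions of 14 where no part is repeated more than 4 times: 100.
|6 − 100| = 94.

94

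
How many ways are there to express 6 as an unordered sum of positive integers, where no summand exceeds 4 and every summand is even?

2

Enumerating:
2 + 4
2 + 2 + 2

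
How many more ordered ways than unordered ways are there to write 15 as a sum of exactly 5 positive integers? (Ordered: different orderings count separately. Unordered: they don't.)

Ordered (compositions into 5 parts): C(14,4) = 1001.
Unordered (partitions into 5 parts): 30.
Difference: 1001 − 30 = 971.

971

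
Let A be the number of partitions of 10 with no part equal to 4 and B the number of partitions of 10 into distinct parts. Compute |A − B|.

Partitions of 10 with no part equal to 4: 31.
Partitions of 10 into distinct parts: 10.
|31 − 10| = 21.

21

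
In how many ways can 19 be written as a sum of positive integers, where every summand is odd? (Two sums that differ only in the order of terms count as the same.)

54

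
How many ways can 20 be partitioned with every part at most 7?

A full systematic count gives 364.

364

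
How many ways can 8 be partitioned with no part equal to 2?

11

The partitions of 8 that satisfy the conditions:
8
7,1
6,1,1
5,3
5,1,1,1
4,4
4,3,1
4,1,1,1,1
3,3,1,1
3,1,1,1,1,1
1,1,1,1,1,1,1,1
Counting gives 11.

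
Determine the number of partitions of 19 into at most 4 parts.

94

Enumerating by decreasing first part gives 94 partitions in all.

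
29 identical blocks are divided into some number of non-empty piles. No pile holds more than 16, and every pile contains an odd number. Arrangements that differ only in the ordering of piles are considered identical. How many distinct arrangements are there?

There are 217 such partitions.

217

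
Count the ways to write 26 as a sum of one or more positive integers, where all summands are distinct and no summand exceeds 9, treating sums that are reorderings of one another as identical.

21

Listing the qualifying partitions of 26:
2, 7, 8, 9
3, 6, 8, 9
1, 2, 6, 8, 9
4, 5, 8, 9
1, 3, 5, 8, 9
2, 3, 4, 8, 9
4, 6, 7, 9
1, 3, 6, 7, 9
1, 4, 5, 7, 9
2, 3, 5, 7, 9
1, 2, 3, 4, 7, 9
2, 4, 5, 6, 9
1, 2, 3, 5, 6, 9
5, 6, 7, 8
1, 4, 6, 7, 8
2, 3, 6, 7, 8
2, 4, 5, 7, 8
1, 2, 3, 5, 7, 8
3, 4, 5, 6, 8
1, 2, 4, 5, 6, 8
1, 3, 4, 5, 6, 7
That's 21 in total.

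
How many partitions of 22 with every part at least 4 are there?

There are too many to list fully; the first 12 (by largest part) are:
22
18+4
17+5
16+6
15+7
14+8
14+4+4
13+9
13+5+4
12+10
12+6+4
12+5+5
…and 22 more, for 34 total.

34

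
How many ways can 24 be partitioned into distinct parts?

122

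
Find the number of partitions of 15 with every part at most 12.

172

Systematic enumeration (by largest part, then next-largest, …) yields 172.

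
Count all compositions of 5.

16

Each of the 4 gaps between 5 units is either a break or not: 2^4 = 16.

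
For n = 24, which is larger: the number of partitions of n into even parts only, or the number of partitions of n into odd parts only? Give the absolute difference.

Partitions of 24 into even parts only: 77.
Partitions of 24 into odd parts only: 122.
|77 − 122| = 45.

45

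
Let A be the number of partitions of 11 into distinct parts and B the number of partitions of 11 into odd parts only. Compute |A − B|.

0

Partitions of 11 into distinct parts: 12.
Partitions of 11 into odd parts only: 12.
|12 − 12| = 0.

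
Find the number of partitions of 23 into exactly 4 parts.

Enumerating by decreasing first part gives 94 partitions in all.

94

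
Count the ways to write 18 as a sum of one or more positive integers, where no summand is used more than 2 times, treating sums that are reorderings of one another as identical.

135

Counting exhaustively, 135 partitions satisfy the conditions.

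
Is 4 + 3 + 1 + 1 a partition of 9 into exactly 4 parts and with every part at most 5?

The parts sum to 9, and the condition 'there are exactly 4 summands' holds; the condition 'no summand exceeds 5' holds.

Yes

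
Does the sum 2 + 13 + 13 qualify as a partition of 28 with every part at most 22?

The parts sum to 28, and the condition 'no summand exceeds 22' holds.

Yes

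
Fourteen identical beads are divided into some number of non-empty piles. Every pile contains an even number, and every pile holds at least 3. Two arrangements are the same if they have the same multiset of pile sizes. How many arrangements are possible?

The partitions of 14 that satisfy the conditions:
14
10+4
8+6
6+4+4

4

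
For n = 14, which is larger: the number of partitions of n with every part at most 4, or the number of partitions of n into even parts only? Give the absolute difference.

32

Partitions of 14 with every part at most 4: 47.
Partitions of 14 into even parts only: 15.
|47 − 15| = 32.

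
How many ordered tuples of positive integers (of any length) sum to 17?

There are 16 gaps and each independently is a cut or not, giving 2^16 = 65536.

65536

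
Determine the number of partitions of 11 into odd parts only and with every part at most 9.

The partitions of 11 that satisfy the conditions:
9, 1, 1
7, 3, 1
7, 1, 1, 1, 1
5, 5, 1
5, 3, 3
5, 3, 1, 1, 1
5, 1, 1, 1, 1, 1, 1
3, 3, 3, 1, 1
3, 3, 1, 1, 1, 1, 1
3, 1, 1, 1, 1, 1, 1, 1, 1
1, 1, 1, 1, 1, 1, 1, 1, 1, 1, 1

11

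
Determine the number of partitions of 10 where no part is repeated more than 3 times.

29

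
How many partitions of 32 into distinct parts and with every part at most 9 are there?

13

Enumerating:
2+6+7+8+9
3+5+7+8+9
1+2+5+7+8+9
1+3+4+7+8+9
4+5+6+8+9
1+3+5+6+8+9
2+3+4+6+8+9
1+2+3+4+5+8+9
1+4+5+6+7+9
2+3+5+6+7+9
1+2+3+4+6+7+9
2+4+5+6+7+8
1+2+3+5+6+7+8
That's 13 in total.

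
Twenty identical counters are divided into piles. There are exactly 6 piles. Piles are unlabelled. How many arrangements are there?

90

Counting exhaustively, 90 partitions satisfy the conditions.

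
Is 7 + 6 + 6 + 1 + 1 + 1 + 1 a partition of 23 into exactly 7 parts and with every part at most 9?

The parts sum to 23, and the condition 'there are exactly 7 summands' holds; the condition 'no summand exceeds 9' holds.

Yes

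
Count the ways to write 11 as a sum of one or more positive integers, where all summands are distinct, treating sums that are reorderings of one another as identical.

12

They are:
11
1+10
2+9
3+8
1+2+8
4+7
1+3+7
5+6
1+4+6
2+3+6
2+4+5
1+2+3+5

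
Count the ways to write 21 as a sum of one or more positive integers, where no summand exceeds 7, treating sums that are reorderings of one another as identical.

436

Enumerating by decreasing first part gives 436 partitions in all.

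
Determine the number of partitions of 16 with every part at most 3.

A partial list (first 12 by largest part):
3,3,3,3,3,1
3,3,3,3,2,2
3,3,3,3,2,1,1
3,3,3,3,1,1,1,1
3,3,3,2,2,2,1
3,3,3,2,2,1,1,1
3,3,3,2,1,1,1,1,1
3,3,3,1,1,1,1,1,1,1
3,3,2,2,2,2,2
3,3,2,2,2,2,1,1
3,3,2,2,2,1,1,1,1
3,3,2,2,1,1,1,1,1,1
…and 18 more, for 30 total.

30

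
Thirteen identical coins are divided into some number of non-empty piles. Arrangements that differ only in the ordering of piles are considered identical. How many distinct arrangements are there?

Counting exhaustively, 101 partitions satisfy the conditions.

101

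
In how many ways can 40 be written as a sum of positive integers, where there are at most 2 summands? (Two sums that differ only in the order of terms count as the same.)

21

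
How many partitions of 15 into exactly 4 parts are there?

27

There are too many to list fully; the first 12 (by largest part) are:
12,1,1,1
11,2,1,1
10,3,1,1
10,2,2,1
9,4,1,1
9,3,2,1
9,2,2,2
8,5,1,1
8,4,2,1
8,3,3,1
8,3,2,2
7,6,1,1
…and 15 more, for 27 total.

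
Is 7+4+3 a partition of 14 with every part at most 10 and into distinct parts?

Yes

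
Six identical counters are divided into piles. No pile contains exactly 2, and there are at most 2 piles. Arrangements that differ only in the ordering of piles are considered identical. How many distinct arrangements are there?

3

Enumerating:
6
1 + 5
3 + 3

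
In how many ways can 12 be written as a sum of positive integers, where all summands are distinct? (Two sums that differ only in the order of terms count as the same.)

They are:
12
11, 1
10, 2
9, 3
9, 2, 1
8, 4
8, 3, 1
7, 5
7, 4, 1
7, 3, 2
6, 5, 1
6, 4, 2
6, 3, 2, 1
5, 4, 3
5, 4, 2, 1

15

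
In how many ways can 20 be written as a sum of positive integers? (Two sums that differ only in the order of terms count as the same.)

Enumerating by decreasing first part gives 627 partitions in all.

627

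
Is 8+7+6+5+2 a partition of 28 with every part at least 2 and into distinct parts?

The parts sum to 28, and the condition 'every summand is at least 2' holds; the condition 'all summands are distinct' holds.

Yes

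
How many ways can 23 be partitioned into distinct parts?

104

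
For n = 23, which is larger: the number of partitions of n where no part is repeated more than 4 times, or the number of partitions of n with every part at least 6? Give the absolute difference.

Partitions of 23 where no part is repeated more than 4 times: 769.
Partitions of 23 with every part at least 6: 12.
|769 − 12| = 757.

757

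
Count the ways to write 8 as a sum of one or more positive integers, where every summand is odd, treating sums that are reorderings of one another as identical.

They are:
7,1
5,3
5,1,1,1
3,3,1,1
3,1,1,1,1,1
1,1,1,1,1,1,1,1

6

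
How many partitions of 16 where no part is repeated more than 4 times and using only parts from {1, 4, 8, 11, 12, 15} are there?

The partitions of 16 that satisfy the conditions:
15 + 1
12 + 4
12 + 1 + 1 + 1 + 1
11 + 4 + 1
8 + 8
8 + 4 + 4
8 + 4 + 1 + 1 + 1 + 1
4 + 4 + 4 + 4
4 + 4 + 4 + 1 + 1 + 1 + 1

9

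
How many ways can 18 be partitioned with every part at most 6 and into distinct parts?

The partitions of 18 that satisfy the conditions:
6 + 5 + 4 + 3
6 + 5 + 4 + 2 + 1
Counting gives 2.

2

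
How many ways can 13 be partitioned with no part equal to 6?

86

There are 86 such partitions.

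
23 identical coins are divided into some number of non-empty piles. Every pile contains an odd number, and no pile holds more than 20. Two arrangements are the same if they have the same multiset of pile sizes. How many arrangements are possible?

102

A full systematic count gives 102.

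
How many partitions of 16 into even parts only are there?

22

The partitions of 16 that satisfy the conditions:
16
14 + 2
12 + 4
12 + 2 + 2
10 + 6
10 + 4 + 2
10 + 2 + 2 + 2
8 + 8
8 + 6 + 2
8 + 4 + 4
8 + 4 + 2 + 2
8 + 2 + 2 + 2 + 2
6 + 6 + 4
6 + 6 + 2 + 2
6 + 4 + 4 + 2
6 + 4 + 2 + 2 + 2
6 + 2 + 2 + 2 + 2 + 2
4 + 4 + 4 + 4
4 + 4 + 4 + 2 + 2
4 + 4 + 2 + 2 + 2 + 2
4 + 2 + 2 + 2 + 2 + 2 + 2
2 + 2 + 2 + 2 + 2 + 2 + 2 + 2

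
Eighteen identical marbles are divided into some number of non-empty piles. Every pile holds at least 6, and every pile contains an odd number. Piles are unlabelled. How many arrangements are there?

2

Enumerating:
11,7
9,9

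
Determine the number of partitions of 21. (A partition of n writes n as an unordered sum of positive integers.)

792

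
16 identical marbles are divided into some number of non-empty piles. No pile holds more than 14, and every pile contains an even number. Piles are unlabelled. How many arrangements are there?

21

Listing the qualifying partitions of 16:
14,2
12,4
12,2,2
10,6
10,4,2
10,2,2,2
8,8
8,6,2
8,4,4
8,4,2,2
8,2,2,2,2
6,6,4
6,6,2,2
6,4,4,2
6,4,2,2,2
6,2,2,2,2,2
4,4,4,4
4,4,4,2,2
4,4,2,2,2,2
4,2,2,2,2,2,2
2,2,2,2,2,2,2,2
Counting gives 21.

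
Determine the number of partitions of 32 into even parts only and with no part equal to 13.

There are 231 such partitions.

231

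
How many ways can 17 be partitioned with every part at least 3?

25

Enumerating:
17
3+14
4+13
5+12
6+11
3+3+11
7+10
3+4+10
8+9
3+5+9
4+4+9
3+6+8
4+5+8
3+3+3+8
3+7+7
4+6+7
5+5+7
3+3+4+7
5+6+6
3+3+5+6
3+4+4+6
3+4+5+5
4+4+4+5
3+3+3+3+5
3+3+3+4+4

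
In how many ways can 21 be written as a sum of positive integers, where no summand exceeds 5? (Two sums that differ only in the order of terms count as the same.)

221

Enumerating by decreasing first part gives 221 partitions in all.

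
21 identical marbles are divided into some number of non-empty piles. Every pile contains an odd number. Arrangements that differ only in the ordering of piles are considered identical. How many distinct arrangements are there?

76

Enumerating by decreasing first part gives 76 partitions in all.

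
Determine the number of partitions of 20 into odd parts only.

64

There are too many to list fully; the first 12 (by largest part) are:
19, 1
17, 3
17, 1, 1, 1
15, 5
15, 3, 1, 1
15, 1, 1, 1, 1, 1
13, 7
13, 5, 1, 1
13, 3, 3, 1
13, 3, 1, 1, 1, 1
13, 1, 1, 1, 1, 1, 1, 1
11, 9
…and 52 more, for 64 total.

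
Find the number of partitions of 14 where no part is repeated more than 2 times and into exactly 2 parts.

The partitions of 14 that satisfy the conditions:
1 + 13
2 + 12
3 + 11
4 + 10
5 + 9
6 + 8
7 + 7
Counting gives 7.

7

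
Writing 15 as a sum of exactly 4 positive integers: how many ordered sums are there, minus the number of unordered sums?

Compositions: C(14,3) = 364.
Partitions of 15 into exactly 4 parts: 27.
Difference: 364 − 27 = 337.

337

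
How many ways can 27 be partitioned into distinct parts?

Systematic enumeration (by largest part, then next-largest, …) yields 192.

192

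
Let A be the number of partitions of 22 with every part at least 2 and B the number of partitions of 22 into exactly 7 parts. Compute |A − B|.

79

Partitions of 22 with every part at least 2: 210.
Partitions of 22 into exactly 7 parts: 131.
|210 − 131| = 79.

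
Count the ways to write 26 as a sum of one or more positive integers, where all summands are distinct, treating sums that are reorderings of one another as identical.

165

Systematic enumeration (by largest part, then next-largest, …) yields 165.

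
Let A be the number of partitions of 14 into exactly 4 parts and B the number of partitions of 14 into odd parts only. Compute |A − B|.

1

Partitions of 14 into exactly 4 parts: 23.
Partitions of 14 into odd parts only: 22.
|23 − 22| = 1.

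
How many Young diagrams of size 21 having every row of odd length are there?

76

Counting exhaustively, 76 partitions satisfy the conditions.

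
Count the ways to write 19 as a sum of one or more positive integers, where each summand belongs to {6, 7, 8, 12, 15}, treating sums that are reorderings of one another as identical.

2

Enumerating:
12, 7
7, 6, 6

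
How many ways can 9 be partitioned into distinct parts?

Listing the qualifying partitions of 9:
9
8, 1
7, 2
6, 3
6, 2, 1
5, 4
5, 3, 1
4, 3, 2

8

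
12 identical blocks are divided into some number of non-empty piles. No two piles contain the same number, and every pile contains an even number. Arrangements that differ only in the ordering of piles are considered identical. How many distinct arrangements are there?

They are:
12
10 + 2
8 + 4
6 + 4 + 2
That's 4 in total.

4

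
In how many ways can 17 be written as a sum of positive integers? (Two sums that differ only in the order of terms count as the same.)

Enumerating by decreasing first part gives 297 partitions in all.

297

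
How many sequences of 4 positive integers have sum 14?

286

By stars and bars with positive parts, the count is C(13,3) = 286.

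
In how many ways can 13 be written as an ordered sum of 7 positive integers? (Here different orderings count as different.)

By stars and bars with positive parts, the count is C(12,6) = 924.

924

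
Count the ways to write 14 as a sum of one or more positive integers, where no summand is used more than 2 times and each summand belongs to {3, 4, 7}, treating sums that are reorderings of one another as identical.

They are:
7,7
7,4,3
4,4,3,3
Counting gives 3.

3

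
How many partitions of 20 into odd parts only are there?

64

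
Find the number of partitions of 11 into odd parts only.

Listing the qualifying partitions of 11:
11
1, 1, 9
1, 3, 7
1, 1, 1, 1, 7
1, 5, 5
3, 3, 5
1, 1, 1, 3, 5
1, 1, 1, 1, 1, 1, 5
1, 1, 3, 3, 3
1, 1, 1, 1, 1, 3, 3
1, 1, 1, 1, 1, 1, 1, 1, 3
1, 1, 1, 1, 1, 1, 1, 1, 1, 1, 1

12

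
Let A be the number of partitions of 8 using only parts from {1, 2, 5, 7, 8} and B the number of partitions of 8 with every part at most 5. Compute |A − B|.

9

Partitions of 8 using only parts from {1, 2, 5, 7, 8}: 9.
Partitions of 8 with every part at most 5: 18.
|9 − 18| = 9.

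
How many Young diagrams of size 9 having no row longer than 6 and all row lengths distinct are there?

5

Enumerating:
6+3
6+2+1
5+4
5+3+1
4+3+2
Counting gives 5.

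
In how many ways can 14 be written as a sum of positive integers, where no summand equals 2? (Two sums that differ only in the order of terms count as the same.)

A partial list (first 12 by largest part):
14
13+1
12+1+1
11+3
11+1+1+1
10+4
10+3+1
10+1+1+1+1
9+5
9+4+1
9+3+1+1
9+1+1+1+1+1
…and 46 more, for 58 total.

58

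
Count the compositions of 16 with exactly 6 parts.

3003

Equivalently, choose which 5 of the 15 gaps become plus signs: C(15,5) = 3003.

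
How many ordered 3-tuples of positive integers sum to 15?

Equivalently, choose which 2 of the 14 gaps become plus signs: C(14,2) = 91.

91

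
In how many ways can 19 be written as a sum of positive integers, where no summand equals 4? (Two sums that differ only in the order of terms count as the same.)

314

There are 314 such partitions.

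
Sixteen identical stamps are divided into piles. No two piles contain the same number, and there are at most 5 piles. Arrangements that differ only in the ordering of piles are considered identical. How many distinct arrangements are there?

32

A partial list (first 12 by largest part):
16
1+15
2+14
3+13
1+2+13
4+12
1+3+12
5+11
1+4+11
2+3+11
6+10
1+5+10
…and 20 more, for 32 total.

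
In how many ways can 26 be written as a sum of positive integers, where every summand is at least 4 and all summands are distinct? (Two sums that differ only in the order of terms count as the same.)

31

There are too many to list fully; the first 12 (by largest part) are:
26
22,4
21,5
20,6
19,7
18,8
17,9
17,5,4
16,10
16,6,4
15,11
15,7,4
…and 19 more, for 31 total.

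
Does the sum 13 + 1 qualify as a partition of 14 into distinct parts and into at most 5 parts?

Yes

The parts sum to 14, and the condition 'all summands are distinct' holds; the condition 'there are at most 5 summands' holds.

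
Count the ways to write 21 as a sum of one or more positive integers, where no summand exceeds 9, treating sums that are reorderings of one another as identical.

Counting exhaustively, 598 partitions satisfy the conditions.

598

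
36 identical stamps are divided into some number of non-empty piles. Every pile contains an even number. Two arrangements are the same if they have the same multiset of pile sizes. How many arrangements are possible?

385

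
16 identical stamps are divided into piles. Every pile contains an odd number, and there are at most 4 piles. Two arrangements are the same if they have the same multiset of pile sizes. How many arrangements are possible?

13

Listing the qualifying partitions of 16:
1,15
3,13
1,1,1,13
5,11
1,1,3,11
7,9
1,1,5,9
1,3,3,9
1,1,7,7
1,3,5,7
3,3,3,7
1,5,5,5
3,3,5,5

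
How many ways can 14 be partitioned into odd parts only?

The partitions of 14 that satisfy the conditions:
13,1
11,3
11,1,1,1
9,5
9,3,1,1
9,1,1,1,1,1
7,7
7,5,1,1
7,3,3,1
7,3,1,1,1,1
7,1,1,1,1,1,1,1
5,5,3,1
5,5,1,1,1,1
5,3,3,3
5,3,3,1,1,1
5,3,1,1,1,1,1,1
5,1,1,1,1,1,1,1,1,1
3,3,3,3,1,1
3,3,3,1,1,1,1,1
3,3,1,1,1,1,1,1,1,1
3,1,1,1,1,1,1,1,1,1,1,1
1,1,1,1,1,1,1,1,1,1,1,1,1,1
That's 22 in total.

22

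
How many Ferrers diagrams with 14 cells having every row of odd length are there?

They are:
13, 1
11, 3
11, 1, 1, 1
9, 5
9, 3, 1, 1
9, 1, 1, 1, 1, 1
7, 7
7, 5, 1, 1
7, 3, 3, 1
7, 3, 1, 1, 1, 1
7, 1, 1, 1, 1, 1, 1, 1
5, 5, 3, 1
5, 5, 1, 1, 1, 1
5, 3, 3, 3
5, 3, 3, 1, 1, 1
5, 3, 1, 1, 1, 1, 1, 1
5, 1, 1, 1, 1, 1, 1, 1, 1, 1
3, 3, 3, 3, 1, 1
3, 3, 3, 1, 1, 1, 1, 1
3, 3, 1, 1, 1, 1, 1, 1, 1, 1
3, 1, 1, 1, 1, 1, 1, 1, 1, 1, 1, 1
1, 1, 1, 1, 1, 1, 1, 1, 1, 1, 1, 1, 1, 1

22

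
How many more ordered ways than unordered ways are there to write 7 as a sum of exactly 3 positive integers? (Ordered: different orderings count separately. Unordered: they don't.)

Ordered (compositions into 3 parts): C(6,2) = 15.
Partitions of 7 into exactly 3 parts: 4.
Difference: 15 − 4 = 11.

11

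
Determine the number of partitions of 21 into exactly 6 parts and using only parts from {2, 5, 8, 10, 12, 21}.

2

The partitions of 21 that satisfy the conditions:
8,5,2,2,2,2
5,5,5,2,2,2
That's 2 in total.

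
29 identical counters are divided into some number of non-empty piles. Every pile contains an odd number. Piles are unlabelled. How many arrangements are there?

Counting exhaustively, 256 partitions satisfy the conditions.

256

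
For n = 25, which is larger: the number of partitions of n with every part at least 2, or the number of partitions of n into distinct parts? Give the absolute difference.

241

Partitions of 25 with every part at least 2: 383.
Partitions of 25 into distinct parts: 142.
|383 − 142| = 241.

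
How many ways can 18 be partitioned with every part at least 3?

A partial list (first 12 by largest part):
18
15, 3
14, 4
13, 5
12, 6
12, 3, 3
11, 7
11, 4, 3
10, 8
10, 5, 3
10, 4, 4
9, 9
…and 21 more, for 33 total.

33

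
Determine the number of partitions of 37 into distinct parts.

Enumerating by decreasing first part gives 760 partitions in all.

760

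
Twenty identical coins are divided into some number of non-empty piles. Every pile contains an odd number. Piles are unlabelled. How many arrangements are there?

There are too many to list fully; the first 12 (by largest part) are:
19 + 1
17 + 3
17 + 1 + 1 + 1
15 + 5
15 + 3 + 1 + 1
15 + 1 + 1 + 1 + 1 + 1
13 + 7
13 + 5 + 1 + 1
13 + 3 + 3 + 1
13 + 3 + 1 + 1 + 1 + 1
13 + 1 + 1 + 1 + 1 + 1 + 1 + 1
11 + 9
…and 52 more, for 64 total.

64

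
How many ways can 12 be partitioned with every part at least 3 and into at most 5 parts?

9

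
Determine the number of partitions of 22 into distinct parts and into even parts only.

They are:
22
20, 2
18, 4
16, 6
16, 4, 2
14, 8
14, 6, 2
12, 10
12, 8, 2
12, 6, 4
10, 8, 4
10, 6, 4, 2

12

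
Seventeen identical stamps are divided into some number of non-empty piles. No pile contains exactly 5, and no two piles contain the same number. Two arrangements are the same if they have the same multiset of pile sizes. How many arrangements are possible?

27

There are too many to list fully; the first 12 (by largest part) are:
17
16,1
15,2
14,3
14,2,1
13,4
13,3,1
12,4,1
12,3,2
11,6
11,4,2
11,3,2,1
…and 15 more, for 27 total.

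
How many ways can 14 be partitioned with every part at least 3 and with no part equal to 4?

They are:
14
3, 11
5, 9
6, 8
3, 3, 8
7, 7
3, 5, 6
3, 3, 3, 5
That's 8 in total.

8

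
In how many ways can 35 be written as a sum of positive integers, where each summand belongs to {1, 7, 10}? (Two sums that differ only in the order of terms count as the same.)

14

The partitions of 35 that satisfy the conditions:
10,10,10,1,1,1,1,1
10,10,7,7,1
10,10,7,1,1,1,1,1,1,1,1
10,10,1,1,1,1,1,1,1,1,1,1,1,1,1,1,1
10,7,7,7,1,1,1,1
10,7,7,1,1,1,1,1,1,1,1,1,1,1
10,7,1,1,1,1,1,1,1,1,1,1,1,1,1,1,1,1,1,1
10,1,1,1,1,1,1,1,1,1,1,1,1,1,1,1,1,1,1,1,1,1,1,1,1,1
7,7,7,7,7
7,7,7,7,1,1,1,1,1,1,1
7,7,7,1,1,1,1,1,1,1,1,1,1,1,1,1,1
7,7,1,1,1,1,1,1,1,1,1,1,1,1,1,1,1,1,1,1,1,1,1
7,1,1,1,1,1,1,1,1,1,1,1,1,1,1,1,1,1,1,1,1,1,1,1,1,1,1,1,1
1,1,1,1,1,1,1,1,1,1,1,1,1,1,1,1,1,1,1,1,1,1,1,1,1,1,1,1,1,1,1,1,1,1,1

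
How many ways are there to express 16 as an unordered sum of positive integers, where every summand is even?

They are:
16
14, 2
12, 4
12, 2, 2
10, 6
10, 4, 2
10, 2, 2, 2
8, 8
8, 6, 2
8, 4, 4
8, 4, 2, 2
8, 2, 2, 2, 2
6, 6, 4
6, 6, 2, 2
6, 4, 4, 2
6, 4, 2, 2, 2
6, 2, 2, 2, 2, 2
4, 4, 4, 4
4, 4, 4, 2, 2
4, 4, 2, 2, 2, 2
4, 2, 2, 2, 2, 2, 2
2, 2, 2, 2, 2, 2, 2, 2
Counting gives 22.

22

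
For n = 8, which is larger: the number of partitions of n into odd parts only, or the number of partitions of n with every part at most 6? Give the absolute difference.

Partitions of 8 into odd parts only: 6.
Partitions of 8 with every part at most 6: 20.
|6 − 20| = 14.

14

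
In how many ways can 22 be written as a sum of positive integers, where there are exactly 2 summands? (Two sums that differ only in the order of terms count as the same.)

11

They are:
21,1
20,2
19,3
18,4
17,5
16,6
15,7
14,8
13,9
12,10
11,11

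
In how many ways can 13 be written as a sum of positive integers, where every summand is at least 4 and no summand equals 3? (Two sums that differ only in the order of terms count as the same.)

5

Listing the qualifying partitions of 13:
13
4 + 9
5 + 8
6 + 7
4 + 4 + 5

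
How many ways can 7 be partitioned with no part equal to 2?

Enumerating:
7
6, 1
5, 1, 1
4, 3
4, 1, 1, 1
3, 3, 1
3, 1, 1, 1, 1
1, 1, 1, 1, 1, 1, 1
That's 8 in total.

8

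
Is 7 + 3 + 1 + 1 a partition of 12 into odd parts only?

The parts sum to 12, and the condition 'every summand is odd' holds.

Yes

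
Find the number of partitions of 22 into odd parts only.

89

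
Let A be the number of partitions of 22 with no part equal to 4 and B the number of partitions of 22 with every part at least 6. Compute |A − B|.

Partitions of 22 with no part equal to 4: 617.
Partitions of 22 with every part at least 6: 11.
|617 − 11| = 606.

606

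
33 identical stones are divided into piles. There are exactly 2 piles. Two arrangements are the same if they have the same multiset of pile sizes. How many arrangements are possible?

The partitions of 33 that satisfy the conditions:
32 + 1
31 + 2
30 + 3
29 + 4
28 + 5
27 + 6
26 + 7
25 + 8
24 + 9
23 + 10
22 + 11
21 + 12
20 + 13
19 + 14
18 + 15
17 + 16
That's 16 in total.

16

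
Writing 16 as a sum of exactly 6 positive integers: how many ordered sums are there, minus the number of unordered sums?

Compositions: C(15,5) = 3003.
Partitions of 16 into exactly 6 parts: 35.
Difference: 3003 − 35 = 2968.

2968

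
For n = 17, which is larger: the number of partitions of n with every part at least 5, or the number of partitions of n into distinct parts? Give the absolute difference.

Partitions of 17 with every part at least 5: 7.
Partitions of 17 into distinct parts: 38.
|7 − 38| = 31.

31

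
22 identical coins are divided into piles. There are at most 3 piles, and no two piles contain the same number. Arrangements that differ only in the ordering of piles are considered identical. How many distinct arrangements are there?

41

A partial list (first 12 by largest part):
22
1,21
2,20
3,19
1,2,19
4,18
1,3,18
5,17
1,4,17
2,3,17
6,16
1,5,16
…and 29 more, for 41 total.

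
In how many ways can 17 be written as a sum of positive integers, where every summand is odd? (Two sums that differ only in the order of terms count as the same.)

38

A partial list (first 12 by largest part):
17
15 + 1 + 1
13 + 3 + 1
13 + 1 + 1 + 1 + 1
11 + 5 + 1
11 + 3 + 3
11 + 3 + 1 + 1 + 1
11 + 1 + 1 + 1 + 1 + 1 + 1
9 + 7 + 1
9 + 5 + 3
9 + 5 + 1 + 1 + 1
9 + 3 + 3 + 1 + 1
…and 26 more, for 38 total.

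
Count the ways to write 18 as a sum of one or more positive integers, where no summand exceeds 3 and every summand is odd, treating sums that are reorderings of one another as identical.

7

They are:
3, 3, 3, 3, 3, 3
3, 3, 3, 3, 3, 1, 1, 1
3, 3, 3, 3, 1, 1, 1, 1, 1, 1
3, 3, 3, 1, 1, 1, 1, 1, 1, 1, 1, 1
3, 3, 1, 1, 1, 1, 1, 1, 1, 1, 1, 1, 1, 1
3, 1, 1, 1, 1, 1, 1, 1, 1, 1, 1, 1, 1, 1, 1, 1
1, 1, 1, 1, 1, 1, 1, 1, 1, 1, 1, 1, 1, 1, 1, 1, 1, 1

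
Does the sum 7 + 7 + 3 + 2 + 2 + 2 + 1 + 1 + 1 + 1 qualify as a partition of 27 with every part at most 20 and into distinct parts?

The parts sum to 27, and the condition 'all summands are distinct' is violated.

No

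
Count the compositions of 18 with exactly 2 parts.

Equivalently, choose which 1 of the 17 gaps become plus signs: C(17,1) = 17.

17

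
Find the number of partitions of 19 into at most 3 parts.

A partial list (first 12 by largest part):
19
1 + 18
2 + 17
1 + 1 + 17
3 + 16
1 + 2 + 16
4 + 15
1 + 3 + 15
2 + 2 + 15
5 + 14
1 + 4 + 14
2 + 3 + 14
…and 28 more, for 40 total.

40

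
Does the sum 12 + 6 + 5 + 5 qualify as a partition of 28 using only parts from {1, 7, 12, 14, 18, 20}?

The parts sum to 28, and the condition 'each summand belongs to {1, 7, 12, 14, 18, 20}' is violated.

No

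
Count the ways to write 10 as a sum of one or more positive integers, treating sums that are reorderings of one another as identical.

A partial list (first 12 by largest part):
10
9 + 1
8 + 2
8 + 1 + 1
7 + 3
7 + 2 + 1
7 + 1 + 1 + 1
6 + 4
6 + 3 + 1
6 + 2 + 2
6 + 2 + 1 + 1
6 + 1 + 1 + 1 + 1
…and 30 more, for 42 total.

42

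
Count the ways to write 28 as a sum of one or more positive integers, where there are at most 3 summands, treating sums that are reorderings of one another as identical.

Direct enumeration gives 80 partitions.

80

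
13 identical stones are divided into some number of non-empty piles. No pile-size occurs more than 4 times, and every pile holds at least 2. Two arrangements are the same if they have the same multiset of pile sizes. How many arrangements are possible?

23

They are:
13
11,2
10,3
9,4
9,2,2
8,5
8,3,2
7,6
7,4,2
7,3,3
7,2,2,2
6,5,2
6,4,3
6,3,2,2
5,5,3
5,4,4
5,4,2,2
5,3,3,2
5,2,2,2,2
4,4,3,2
4,3,3,3
4,3,2,2,2
3,3,3,2,2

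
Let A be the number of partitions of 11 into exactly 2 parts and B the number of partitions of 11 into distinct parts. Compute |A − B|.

7

Partitions of 11 into exactly 2 parts: 5.
Partitions of 11 into distinct parts: 12.
|5 − 12| = 7.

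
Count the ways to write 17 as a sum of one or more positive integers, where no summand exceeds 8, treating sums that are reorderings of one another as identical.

230

Direct enumeration gives 230 partitions.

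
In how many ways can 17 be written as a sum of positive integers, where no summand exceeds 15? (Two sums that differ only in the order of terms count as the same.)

295

A full systematic count gives 295.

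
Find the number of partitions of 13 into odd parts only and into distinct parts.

Listing the qualifying partitions of 13:
13
9,3,1
7,5,1
That's 3 in total.

3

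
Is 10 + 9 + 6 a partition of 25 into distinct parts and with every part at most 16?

Yes

The parts sum to 25, and the condition 'all summands are distinct' holds; the condition 'no summand exceeds 16' holds.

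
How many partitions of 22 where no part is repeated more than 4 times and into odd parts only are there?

47

A partial list (first 12 by largest part):
21 + 1
19 + 3
19 + 1 + 1 + 1
17 + 5
17 + 3 + 1 + 1
15 + 7
15 + 5 + 1 + 1
15 + 3 + 3 + 1
15 + 3 + 1 + 1 + 1 + 1
13 + 9
13 + 7 + 1 + 1
13 + 5 + 3 + 1
…and 35 more, for 47 total.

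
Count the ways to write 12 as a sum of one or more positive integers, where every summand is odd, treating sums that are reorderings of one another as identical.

Enumerating:
11+1
9+3
9+1+1+1
7+5
7+3+1+1
7+1+1+1+1+1
5+5+1+1
5+3+3+1
5+3+1+1+1+1
5+1+1+1+1+1+1+1
3+3+3+3
3+3+3+1+1+1
3+3+1+1+1+1+1+1
3+1+1+1+1+1+1+1+1+1
1+1+1+1+1+1+1+1+1+1+1+1

15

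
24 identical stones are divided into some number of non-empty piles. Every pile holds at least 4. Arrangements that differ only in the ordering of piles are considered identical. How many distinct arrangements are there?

50

There are too many to list fully; the first 12 (by largest part) are:
24
20+4
19+5
18+6
17+7
16+8
16+4+4
15+9
15+5+4
14+10
14+6+4
14+5+5
…and 38 more, for 50 total.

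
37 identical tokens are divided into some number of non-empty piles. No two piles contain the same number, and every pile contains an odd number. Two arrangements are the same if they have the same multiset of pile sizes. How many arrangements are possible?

35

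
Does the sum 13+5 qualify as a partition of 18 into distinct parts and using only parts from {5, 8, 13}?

Yes

The parts sum to 18, and the condition 'all summands are distinct' holds; the condition 'each summand belongs to {5, 8, 13}' holds.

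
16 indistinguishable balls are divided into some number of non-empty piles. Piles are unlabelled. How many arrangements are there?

A full systematic count gives 231.

231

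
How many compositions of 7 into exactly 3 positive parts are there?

Place 2 bars in the 6 internal gaps of a row of 7 dots: C(6,2) = 15.

15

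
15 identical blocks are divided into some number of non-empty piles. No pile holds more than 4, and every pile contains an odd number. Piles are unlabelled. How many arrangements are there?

6

Listing the qualifying partitions of 15:
3, 3, 3, 3, 3
3, 3, 3, 3, 1, 1, 1
3, 3, 3, 1, 1, 1, 1, 1, 1
3, 3, 1, 1, 1, 1, 1, 1, 1, 1, 1
3, 1, 1, 1, 1, 1, 1, 1, 1, 1, 1, 1, 1
1, 1, 1, 1, 1, 1, 1, 1, 1, 1, 1, 1, 1, 1, 1
Counting gives 6.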